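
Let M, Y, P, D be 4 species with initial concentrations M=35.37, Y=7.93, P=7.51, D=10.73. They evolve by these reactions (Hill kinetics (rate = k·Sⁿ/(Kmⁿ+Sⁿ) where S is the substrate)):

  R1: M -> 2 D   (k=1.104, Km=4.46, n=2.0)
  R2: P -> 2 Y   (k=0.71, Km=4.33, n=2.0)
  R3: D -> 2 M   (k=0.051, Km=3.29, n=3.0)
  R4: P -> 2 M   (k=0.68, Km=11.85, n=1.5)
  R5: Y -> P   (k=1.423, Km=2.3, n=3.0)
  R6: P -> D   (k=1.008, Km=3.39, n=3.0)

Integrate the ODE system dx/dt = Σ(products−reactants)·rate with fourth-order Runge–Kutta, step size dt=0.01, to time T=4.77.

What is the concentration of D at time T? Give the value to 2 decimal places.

D at T = 25.13

RK4 with dt=0.01: 477 steps to T=4.77. Trajectory (selected grid times):
t=0.00: M=35.37 Y=7.93 P=7.51 D=10.73
t=0.53: M=35.09 Y=7.76 P=7.36 D=12.34
t=1.06: M=34.80 Y=7.58 P=7.21 D=13.95
t=1.59: M=34.51 Y=7.40 P=7.07 D=15.56
t=2.12: M=34.21 Y=7.21 P=6.94 D=17.16
t=2.65: M=33.91 Y=7.02 P=6.81 D=18.77
t=3.18: M=33.60 Y=6.82 P=6.69 D=20.36
t=3.71: M=33.30 Y=6.63 P=6.57 D=21.96
t=4.24: M=32.98 Y=6.43 P=6.46 D=23.55
t=4.77: M=32.67 Y=6.22 P=6.35 D=25.13
Read off D at T=4.77: 25.13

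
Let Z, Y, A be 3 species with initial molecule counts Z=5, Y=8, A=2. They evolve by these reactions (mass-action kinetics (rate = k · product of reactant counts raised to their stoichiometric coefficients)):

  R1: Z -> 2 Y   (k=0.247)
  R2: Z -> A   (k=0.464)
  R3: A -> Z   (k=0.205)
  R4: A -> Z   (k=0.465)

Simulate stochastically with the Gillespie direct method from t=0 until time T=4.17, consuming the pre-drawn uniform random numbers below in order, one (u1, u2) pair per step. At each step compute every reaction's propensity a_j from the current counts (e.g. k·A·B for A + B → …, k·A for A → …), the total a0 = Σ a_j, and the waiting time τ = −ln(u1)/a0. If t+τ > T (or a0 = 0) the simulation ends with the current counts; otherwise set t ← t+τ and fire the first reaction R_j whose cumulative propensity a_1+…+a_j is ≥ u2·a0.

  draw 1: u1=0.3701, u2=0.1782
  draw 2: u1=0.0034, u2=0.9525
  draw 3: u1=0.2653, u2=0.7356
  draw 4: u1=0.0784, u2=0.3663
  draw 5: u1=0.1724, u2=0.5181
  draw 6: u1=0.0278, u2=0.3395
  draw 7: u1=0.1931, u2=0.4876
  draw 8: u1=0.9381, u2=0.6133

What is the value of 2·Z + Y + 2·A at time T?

Value at T = 22

Check how each reaction changes W = 2·Z + Y + 2·A (weight of products minus weight of reactants):
R1: Z -> 2 Y: (1·2) − (2·1) = 2 − 2 = 0
R2: Z -> A: (2·1) − (2·1) = 2 − 2 = 0
R3: A -> Z: (2·1) − (2·1) = 2 − 2 = 0
R4: A -> Z: (2·1) − (2·1) = 2 − 2 = 0
Every reaction leaves W unchanged, so W is conserved and no simulation is needed: W(T) = W(0) = 2·5 + 8 + 2·2 = 22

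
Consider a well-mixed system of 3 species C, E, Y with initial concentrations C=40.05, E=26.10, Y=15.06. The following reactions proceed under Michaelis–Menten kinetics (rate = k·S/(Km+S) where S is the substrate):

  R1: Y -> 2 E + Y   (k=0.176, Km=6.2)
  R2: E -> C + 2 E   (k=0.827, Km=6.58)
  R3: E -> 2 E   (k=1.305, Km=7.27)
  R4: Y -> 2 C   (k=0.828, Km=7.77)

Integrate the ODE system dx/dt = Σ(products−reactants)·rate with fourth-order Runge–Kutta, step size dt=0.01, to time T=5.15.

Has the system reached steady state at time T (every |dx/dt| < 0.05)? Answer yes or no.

RK4 with dt=0.01: 515 steps to T=5.15. Trajectory (selected grid times):
t=0.00: C=40.05 E=26.10 Y=15.06
t=0.57: C=41.05 E=27.20 Y=14.75
t=1.14: C=42.05 E=28.32 Y=14.44
t=1.72: C=43.06 E=29.45 Y=14.13
t=2.29: C=44.05 E=30.58 Y=13.83
t=2.86: C=45.04 E=31.71 Y=13.53
t=3.43: C=46.03 E=32.84 Y=13.23
t=4.01: C=47.03 E=34.00 Y=12.93
t=4.58: C=48.02 E=35.15 Y=12.63
t=5.15: C=49.00 E=36.30 Y=12.34
Rates at T: R1=0.1172, R2=0.7001, R3=1.0873, R4=0.5081
dx/dt at T (Σ net stoichiometry × rate): C=+1.7163, E=+2.0217, Y=-0.5081
Largest |dx/dt| is |+2.0217| (E) ≥ 0.05 → not steady.

Steady state at T: no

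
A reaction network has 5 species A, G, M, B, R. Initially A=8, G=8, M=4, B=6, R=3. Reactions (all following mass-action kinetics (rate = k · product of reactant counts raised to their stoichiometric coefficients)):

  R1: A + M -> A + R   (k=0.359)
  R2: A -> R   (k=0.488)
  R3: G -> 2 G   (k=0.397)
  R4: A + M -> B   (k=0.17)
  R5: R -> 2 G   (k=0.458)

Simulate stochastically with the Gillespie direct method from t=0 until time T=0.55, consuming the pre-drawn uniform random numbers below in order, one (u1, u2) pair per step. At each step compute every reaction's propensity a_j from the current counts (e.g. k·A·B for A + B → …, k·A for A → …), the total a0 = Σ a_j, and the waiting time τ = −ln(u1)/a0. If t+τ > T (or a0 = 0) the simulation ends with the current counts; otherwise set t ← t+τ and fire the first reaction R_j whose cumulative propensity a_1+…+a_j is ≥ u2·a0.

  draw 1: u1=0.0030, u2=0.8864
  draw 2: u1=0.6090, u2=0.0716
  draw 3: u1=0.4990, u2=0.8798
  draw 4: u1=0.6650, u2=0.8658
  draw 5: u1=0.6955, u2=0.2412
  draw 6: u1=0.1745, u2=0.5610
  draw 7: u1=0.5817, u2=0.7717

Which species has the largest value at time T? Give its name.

Dominant species at T: G

t=0.000: A=8 G=8 M=4 B=6 R=3
Draw 1: a1=11.488, a2=3.904, a3=3.176, a4=5.440, a5=1.374, a0=25.382; τ=−ln(0.0030)/25.382=0.229 → t=0.229; u2·a0=0.8864·25.382=22.499; a1+…+a3=18.568 < 22.499 ≤ a1+…+a4=24.008 → R4 fires; A=7 G=8 M=3 B=7 R=3
Draw 2: a1=7.539, a2=3.416, a3=3.176, a4=3.570, a5=1.374, a0=19.075; τ=−ln(0.6090)/19.075=0.026 → t=0.255; u2·a0=0.0716·19.075=1.366 ≤ a1=7.539 → R1 fires; A=7 G=8 M=2 B=7 R=4
Draw 3: a1=5.026, a2=3.416, a3=3.176, a4=2.380, a5=1.832, a0=15.830; τ=−ln(0.4990)/15.830=0.044 → t=0.299; u2·a0=0.8798·15.830=13.927; a1+…+a3=11.618 < 13.927 ≤ a1+…+a4=13.998 → R4 fires; A=6 G=8 M=1 B=8 R=4
Draw 4: a1=2.154, a2=2.928, a3=3.176, a4=1.020, a5=1.832, a0=11.110; τ=−ln(0.6650)/11.110=0.037 → t=0.336; u2·a0=0.8658·11.110=9.619; a1+…+a4=9.278 < 9.619 ≤ a1+…+a5=11.110 → R5 fires; A=6 G=10 M=1 B=8 R=3
Draw 5: a1=2.154, a2=2.928, a3=3.970, a4=1.020, a5=1.374, a0=11.446; τ=−ln(0.6955)/11.446=0.032 → t=0.367; u2·a0=0.2412·11.446=2.761; a1=2.154 < 2.761 ≤ a1+a2=5.082 → R2 fires; A=5 G=10 M=1 B=8 R=4
Draw 6: a1=1.795, a2=2.440, a3=3.970, a4=0.850, a5=1.832, a0=10.887; τ=−ln(0.1745)/10.887=0.160 → t=0.528; u2·a0=0.5610·10.887=6.108; a1+a2=4.235 < 6.108 ≤ a1+…+a3=8.205 → R3 fires; A=5 G=11 M=1 B=8 R=4
Draw 7: a1=1.795, a2=2.440, a3=4.367, a4=0.850, a5=1.832, a0=11.284; τ=−ln(0.5817)/11.284=0.048 → t=0.576 > T=0.55: stop.
At T=0.55: A=5 G=11 M=1 B=8 R=4; the largest is G.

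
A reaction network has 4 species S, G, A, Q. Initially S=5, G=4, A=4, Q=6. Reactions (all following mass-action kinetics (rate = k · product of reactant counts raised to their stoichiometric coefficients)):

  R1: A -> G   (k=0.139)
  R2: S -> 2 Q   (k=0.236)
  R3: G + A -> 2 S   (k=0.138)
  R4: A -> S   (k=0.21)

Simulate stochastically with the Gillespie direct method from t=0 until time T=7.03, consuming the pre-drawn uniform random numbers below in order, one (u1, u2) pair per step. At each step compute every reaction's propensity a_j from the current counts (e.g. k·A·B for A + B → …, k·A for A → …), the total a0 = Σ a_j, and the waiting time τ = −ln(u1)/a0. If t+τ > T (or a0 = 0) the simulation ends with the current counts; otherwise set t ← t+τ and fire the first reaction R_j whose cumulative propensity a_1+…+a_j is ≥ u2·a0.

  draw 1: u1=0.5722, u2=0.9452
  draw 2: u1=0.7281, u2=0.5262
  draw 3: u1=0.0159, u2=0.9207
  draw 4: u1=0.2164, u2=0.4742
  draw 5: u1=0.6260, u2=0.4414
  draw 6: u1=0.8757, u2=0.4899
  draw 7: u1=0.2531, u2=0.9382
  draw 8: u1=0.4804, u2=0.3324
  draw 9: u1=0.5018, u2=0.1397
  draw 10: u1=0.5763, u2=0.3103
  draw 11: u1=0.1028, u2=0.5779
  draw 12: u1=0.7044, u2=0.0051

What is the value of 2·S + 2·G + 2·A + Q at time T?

Value at T = 32

Check how each reaction changes W = 2·S + 2·G + 2·A + Q (weight of products minus weight of reactants):
R1: A -> G: (2·1) − (2·1) = 2 − 2 = 0
R2: S -> 2 Q: (1·2) − (2·1) = 2 − 2 = 0
R3: G + A -> 2 S: (2·2) − (2·1 + 2·1) = 4 − 4 = 0
R4: A -> S: (2·1) − (2·1) = 2 − 2 = 0
Every reaction leaves W unchanged, so W is conserved and no simulation is needed: W(T) = W(0) = 2·5 + 2·4 + 2·4 + 6 = 32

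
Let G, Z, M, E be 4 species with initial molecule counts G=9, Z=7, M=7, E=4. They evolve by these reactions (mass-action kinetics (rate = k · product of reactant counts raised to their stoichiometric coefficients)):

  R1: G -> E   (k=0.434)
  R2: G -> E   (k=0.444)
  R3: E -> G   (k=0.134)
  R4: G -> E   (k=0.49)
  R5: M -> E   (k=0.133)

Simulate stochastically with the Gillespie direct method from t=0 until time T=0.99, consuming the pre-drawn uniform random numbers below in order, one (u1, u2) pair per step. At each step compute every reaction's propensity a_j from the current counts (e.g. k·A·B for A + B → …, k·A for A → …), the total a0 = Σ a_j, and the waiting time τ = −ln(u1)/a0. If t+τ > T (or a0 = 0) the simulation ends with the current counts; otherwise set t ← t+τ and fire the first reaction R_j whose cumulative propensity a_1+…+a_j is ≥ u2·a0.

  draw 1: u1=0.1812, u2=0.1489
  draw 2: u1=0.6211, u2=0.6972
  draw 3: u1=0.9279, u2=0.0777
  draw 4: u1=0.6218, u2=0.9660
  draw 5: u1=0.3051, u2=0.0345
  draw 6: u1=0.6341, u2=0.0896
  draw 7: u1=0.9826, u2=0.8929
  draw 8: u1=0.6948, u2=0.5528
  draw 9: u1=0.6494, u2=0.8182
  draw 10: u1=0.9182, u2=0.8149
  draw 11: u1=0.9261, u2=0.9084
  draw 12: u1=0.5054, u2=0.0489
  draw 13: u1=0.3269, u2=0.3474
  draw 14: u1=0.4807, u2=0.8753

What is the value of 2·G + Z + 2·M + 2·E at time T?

Check how each reaction changes W = 2·G + Z + 2·M + 2·E (weight of products minus weight of reactants):
R1: G -> E: (2·1) − (2·1) = 2 − 2 = 0
R2: G -> E: (2·1) − (2·1) = 2 − 2 = 0
R3: E -> G: (2·1) − (2·1) = 2 − 2 = 0
R4: G -> E: (2·1) − (2·1) = 2 − 2 = 0
R5: M -> E: (2·1) − (2·1) = 2 − 2 = 0
Every reaction leaves W unchanged, so W is conserved and no simulation is needed: W(T) = W(0) = 2·9 + 7 + 2·7 + 2·4 = 47

Value at T = 47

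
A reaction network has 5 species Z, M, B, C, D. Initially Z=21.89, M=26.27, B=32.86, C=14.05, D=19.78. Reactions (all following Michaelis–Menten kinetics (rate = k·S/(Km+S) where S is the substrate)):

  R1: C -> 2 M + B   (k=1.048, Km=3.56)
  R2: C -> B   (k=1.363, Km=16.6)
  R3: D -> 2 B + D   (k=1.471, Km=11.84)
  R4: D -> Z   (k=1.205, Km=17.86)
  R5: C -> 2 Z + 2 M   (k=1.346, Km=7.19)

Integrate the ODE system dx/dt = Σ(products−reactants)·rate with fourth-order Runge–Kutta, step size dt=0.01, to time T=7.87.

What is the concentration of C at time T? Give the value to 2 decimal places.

C at T = 1.53

RK4 with dt=0.01: 787 steps to T=7.87. Trajectory (selected grid times):
t=0.00: Z=21.89 M=26.27 B=32.86 C=14.05 D=19.78
t=0.87: Z=23.95 M=29.21 B=35.69 C=12.06 D=19.23
t=1.75: Z=25.93 M=32.04 B=38.46 C=10.16 D=18.69
t=2.62: Z=27.78 M=34.68 B=41.10 C=8.42 D=18.15
t=3.50: Z=29.53 M=37.15 B=43.67 C=6.81 D=17.62
t=4.37: Z=31.12 M=39.37 B=46.08 C=5.38 D=17.11
t=5.25: Z=32.57 M=41.36 B=48.39 C=4.12 D=16.59
t=6.12: Z=33.85 M=43.05 B=50.54 C=3.06 D=16.09
t=7.00: Z=34.98 M=44.46 B=52.58 C=2.20 D=15.59
t=7.87: Z=35.94 M=45.56 B=54.45 C=1.53 D=15.11
Read off C at T=7.87: 1.53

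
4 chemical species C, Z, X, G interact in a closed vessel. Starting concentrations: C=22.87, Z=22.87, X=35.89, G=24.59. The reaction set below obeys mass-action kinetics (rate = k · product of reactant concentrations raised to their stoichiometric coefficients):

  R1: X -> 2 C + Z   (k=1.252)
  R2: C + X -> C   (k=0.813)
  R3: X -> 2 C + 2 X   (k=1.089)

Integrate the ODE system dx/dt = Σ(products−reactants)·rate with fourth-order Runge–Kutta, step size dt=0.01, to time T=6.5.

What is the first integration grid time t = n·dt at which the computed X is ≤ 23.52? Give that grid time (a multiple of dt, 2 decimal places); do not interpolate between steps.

RK4 with dt=0.01: 650 steps to T=6.5. Trajectory (selected grid times):
t=0.00: C=22.87 Z=22.87 X=35.89 G=24.59
t=0.02: C=25.65 Z=23.61 X=24.08 G=24.59
t=0.03: C=26.67 Z=23.89 X=19.43 G=24.59
t=0.72: C=30.55 Z=24.92 X=0.00 G=24.59
t=1.44: C=30.55 Z=24.92 X=0.00 G=24.59
t=2.17: C=30.55 Z=24.92 X=0.00 G=24.59
t=2.89: C=30.55 Z=24.92 X=0.00 G=24.59
t=3.61: C=30.55 Z=24.92 X=0.00 G=24.59
t=4.33: C=30.55 Z=24.92 X=0.00 G=24.59
t=5.06: C=30.55 Z=24.92 X=0.00 G=24.59
t=5.78: C=30.55 Z=24.92 X=0.00 G=24.59
t=6.50: C=30.55 Z=24.92 X=0.00 G=24.59
X(0.02)=24.076 > 23.52 but X(0.03)=19.429 ≤ 23.52, so the first grid time is t=0.03.

Threshold first reached at t = 0.03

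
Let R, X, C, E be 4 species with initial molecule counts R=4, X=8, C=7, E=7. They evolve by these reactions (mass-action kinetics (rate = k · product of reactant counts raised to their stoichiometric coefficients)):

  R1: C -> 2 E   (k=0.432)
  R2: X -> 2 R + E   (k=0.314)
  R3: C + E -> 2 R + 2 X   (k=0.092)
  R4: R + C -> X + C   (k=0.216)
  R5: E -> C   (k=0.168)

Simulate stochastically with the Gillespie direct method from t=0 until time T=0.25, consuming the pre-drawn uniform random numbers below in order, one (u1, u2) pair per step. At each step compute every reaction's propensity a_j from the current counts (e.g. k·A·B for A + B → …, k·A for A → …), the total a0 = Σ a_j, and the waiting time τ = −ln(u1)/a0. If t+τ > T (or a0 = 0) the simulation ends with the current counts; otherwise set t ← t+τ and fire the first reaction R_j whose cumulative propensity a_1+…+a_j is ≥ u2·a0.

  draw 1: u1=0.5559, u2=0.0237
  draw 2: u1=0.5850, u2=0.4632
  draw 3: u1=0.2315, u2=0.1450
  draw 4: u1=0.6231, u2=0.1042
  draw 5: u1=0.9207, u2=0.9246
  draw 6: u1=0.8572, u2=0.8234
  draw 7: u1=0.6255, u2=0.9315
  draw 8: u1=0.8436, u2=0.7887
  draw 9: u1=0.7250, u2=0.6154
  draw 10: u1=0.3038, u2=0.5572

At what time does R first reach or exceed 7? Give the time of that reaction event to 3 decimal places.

Threshold first reached at t = 0.153

t=0.000: R=4 X=8 C=7 E=7
Draw 1: a1=3.024, a2=2.512, a3=4.508, a4=6.048, a5=1.176, a0=17.268; τ=−ln(0.5559)/17.268=0.034 → t=0.034; u2·a0=0.0237·17.268=0.409 ≤ a1=3.024 → R1 fires; R=4 X=8 C=6 E=9
Draw 2: a1=2.592, a2=2.512, a3=4.968, a4=5.184, a5=1.512, a0=16.768; τ=−ln(0.5850)/16.768=0.032 → t=0.066; u2·a0=0.4632·16.768=7.767; a1+a2=5.104 < 7.767 ≤ a1+…+a3=10.072 → R3 fires; R=6 X=10 C=5 E=8
Draw 3: a1=2.160, a2=3.140, a3=3.680, a4=6.480, a5=1.344, a0=16.804; τ=−ln(0.2315)/16.804=0.087 → t=0.153; u2·a0=0.1450·16.804=2.437; a1=2.160 < 2.437 ≤ a1+a2=5.300 → R2 fires; R=8 X=9 C=5 E=9
Draw 4: a1=2.160, a2=2.826, a3=4.140, a4=8.640, a5=1.512, a0=19.278; τ=−ln(0.6231)/19.278=0.025 → t=0.178; u2·a0=0.1042·19.278=2.009 ≤ a1=2.160 → R1 fires; R=8 X=9 C=4 E=11
Draw 5: a1=1.728, a2=2.826, a3=4.048, a4=6.912, a5=1.848, a0=17.362; τ=−ln(0.9207)/17.362=0.005 → t=0.182; u2·a0=0.9246·17.362=16.053; a1+…+a4=15.514 < 16.053 ≤ a1+…+a5=17.362 → R5 fires; R=8 X=9 C=5 E=10
Draw 6: a1=2.160, a2=2.826, a3=4.600, a4=8.640, a5=1.680, a0=19.906; τ=−ln(0.8572)/19.906=0.008 → t=0.190; u2·a0=0.8234·19.906=16.391; a1+…+a3=9.586 < 16.391 ≤ a1+…+a4=18.226 → R4 fires; R=7 X=10 C=5 E=10
Draw 7: a1=2.160, a2=3.140, a3=4.600, a4=7.560, a5=1.680, a0=19.140; τ=−ln(0.6255)/19.140=0.025 → t=0.215; u2·a0=0.9315·19.140=17.829; a1+…+a4=17.460 < 17.829 ≤ a1+…+a5=19.140 → R5 fires; R=7 X=10 C=6 E=9
Draw 8: a1=2.592, a2=3.140, a3=4.968, a4=9.072, a5=1.512, a0=21.284; τ=−ln(0.8436)/21.284=0.008 → t=0.223; u2·a0=0.7887·21.284=16.787; a1+…+a3=10.700 < 16.787 ≤ a1+…+a4=19.772 → R4 fires; R=6 X=11 C=6 E=9
Draw 9: a1=2.592, a2=3.454, a3=4.968, a4=7.776, a5=1.512, a0=20.302; τ=−ln(0.7250)/20.302=0.016 → t=0.238; u2·a0=0.6154·20.302=12.494; a1+…+a3=11.014 < 12.494 ≤ a1+…+a4=18.790 → R4 fires; R=5 X=12 C=6 E=9
Draw 10: a1=2.592, a2=3.768, a3=4.968, a4=6.480, a5=1.512, a0=19.320; τ=−ln(0.3038)/19.320=0.062 → t=0.300 > T=0.25: stop.
R first becomes ≥ 7 when it reaches 8 at the event at t=0.153.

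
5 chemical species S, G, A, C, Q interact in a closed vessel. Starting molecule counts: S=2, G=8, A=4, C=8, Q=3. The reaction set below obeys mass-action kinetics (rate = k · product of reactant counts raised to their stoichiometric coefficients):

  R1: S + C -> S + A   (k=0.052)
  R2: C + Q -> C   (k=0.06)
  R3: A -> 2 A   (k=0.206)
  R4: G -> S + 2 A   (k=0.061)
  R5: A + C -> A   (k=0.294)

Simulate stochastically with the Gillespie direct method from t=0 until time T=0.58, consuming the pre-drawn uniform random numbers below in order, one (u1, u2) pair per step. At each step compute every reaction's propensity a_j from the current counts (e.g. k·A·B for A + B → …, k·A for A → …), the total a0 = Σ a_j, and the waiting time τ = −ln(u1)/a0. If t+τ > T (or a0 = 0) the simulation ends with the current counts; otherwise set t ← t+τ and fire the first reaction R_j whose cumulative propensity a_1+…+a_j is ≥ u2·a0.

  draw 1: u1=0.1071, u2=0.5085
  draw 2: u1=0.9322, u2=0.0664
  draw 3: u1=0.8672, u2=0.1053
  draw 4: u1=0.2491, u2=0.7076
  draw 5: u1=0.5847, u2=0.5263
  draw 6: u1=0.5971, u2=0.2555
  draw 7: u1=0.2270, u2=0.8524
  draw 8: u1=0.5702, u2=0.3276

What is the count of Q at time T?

t=0.000: S=2 G=8 A=4 C=8 Q=3
Draw 1: a1=0.832, a2=1.440, a3=0.824, a4=0.488, a5=9.408, a0=12.992; τ=−ln(0.1071)/12.992=0.172 → t=0.172; u2·a0=0.5085·12.992=6.606; a1+…+a4=3.584 < 6.606 ≤ a1+…+a5=12.992 → R5 fires; S=2 G=8 A=4 C=7 Q=3
Draw 2: a1=0.728, a2=1.260, a3=0.824, a4=0.488, a5=8.232, a0=11.532; τ=−ln(0.9322)/11.532=0.006 → t=0.178; u2·a0=0.0664·11.532=0.766; a1=0.728 < 0.766 ≤ a1+a2=1.988 → R2 fires; S=2 G=8 A=4 C=7 Q=2
Draw 3: a1=0.728, a2=0.840, a3=0.824, a4=0.488, a5=8.232, a0=11.112; τ=−ln(0.8672)/11.112=0.013 → t=0.191; u2·a0=0.1053·11.112=1.170; a1=0.728 < 1.170 ≤ a1+a2=1.568 → R2 fires; S=2 G=8 A=4 C=7 Q=1
Draw 4: a1=0.728, a2=0.420, a3=0.824, a4=0.488, a5=8.232, a0=10.692; τ=−ln(0.2491)/10.692=0.130 → t=0.321; u2·a0=0.7076·10.692=7.566; a1+…+a4=2.460 < 7.566 ≤ a1+…+a5=10.692 → R5 fires; S=2 G=8 A=4 C=6 Q=1
Draw 5: a1=0.624, a2=0.360, a3=0.824, a4=0.488, a5=7.056, a0=9.352; τ=−ln(0.5847)/9.352=0.057 → t=0.378; u2·a0=0.5263·9.352=4.922; a1+…+a4=2.296 < 4.922 ≤ a1+…+a5=9.352 → R5 fires; S=2 G=8 A=4 C=5 Q=1
Draw 6: a1=0.520, a2=0.300, a3=0.824, a4=0.488, a5=5.880, a0=8.012; τ=−ln(0.5971)/8.012=0.064 → t=0.443; u2·a0=0.2555·8.012=2.047; a1+…+a3=1.644 < 2.047 ≤ a1+…+a4=2.132 → R4 fires; S=3 G=7 A=6 C=5 Q=1
Draw 7: a1=0.780, a2=0.300, a3=1.236, a4=0.427, a5=8.820, a0=11.563; τ=−ln(0.2270)/11.563=0.128 → t=0.571; u2·a0=0.8524·11.563=9.856; a1+…+a4=2.743 < 9.856 ≤ a1+…+a5=11.563 → R5 fires; S=3 G=7 A=6 C=4 Q=1
Draw 8: a1=0.624, a2=0.240, a3=1.236, a4=0.427, a5=7.056, a0=9.583; τ=−ln(0.5702)/9.583=0.059 → t=0.629 > T=0.58: stop.
Read off Q at T=0.58: 1

Q at T = 1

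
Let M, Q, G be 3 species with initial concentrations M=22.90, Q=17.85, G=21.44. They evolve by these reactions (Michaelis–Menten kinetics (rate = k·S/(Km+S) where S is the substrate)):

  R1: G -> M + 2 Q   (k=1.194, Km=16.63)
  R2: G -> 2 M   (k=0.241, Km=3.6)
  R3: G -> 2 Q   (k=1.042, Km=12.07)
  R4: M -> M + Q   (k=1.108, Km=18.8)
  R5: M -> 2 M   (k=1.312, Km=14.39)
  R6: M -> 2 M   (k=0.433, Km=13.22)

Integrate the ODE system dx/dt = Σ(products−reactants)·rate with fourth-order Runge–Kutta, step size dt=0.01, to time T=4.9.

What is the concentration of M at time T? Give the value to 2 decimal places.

M at T = 33.57

RK4 with dt=0.01: 490 steps to T=4.9. Trajectory (selected grid times):
t=0.00: M=22.90 Q=17.85 G=21.44
t=0.54: M=24.07 Q=19.62 G=20.61
t=1.09: M=25.27 Q=21.40 G=19.78
t=1.63: M=26.44 Q=23.13 G=18.98
t=2.18: M=27.64 Q=24.88 G=18.17
t=2.72: M=28.82 Q=26.58 G=17.40
t=3.27: M=30.02 Q=28.28 G=16.62
t=3.81: M=31.20 Q=29.94 G=15.87
t=4.36: M=32.39 Q=31.60 G=15.12
t=4.90: M=33.57 Q=33.20 G=14.41
Read off M at T=4.9: 33.57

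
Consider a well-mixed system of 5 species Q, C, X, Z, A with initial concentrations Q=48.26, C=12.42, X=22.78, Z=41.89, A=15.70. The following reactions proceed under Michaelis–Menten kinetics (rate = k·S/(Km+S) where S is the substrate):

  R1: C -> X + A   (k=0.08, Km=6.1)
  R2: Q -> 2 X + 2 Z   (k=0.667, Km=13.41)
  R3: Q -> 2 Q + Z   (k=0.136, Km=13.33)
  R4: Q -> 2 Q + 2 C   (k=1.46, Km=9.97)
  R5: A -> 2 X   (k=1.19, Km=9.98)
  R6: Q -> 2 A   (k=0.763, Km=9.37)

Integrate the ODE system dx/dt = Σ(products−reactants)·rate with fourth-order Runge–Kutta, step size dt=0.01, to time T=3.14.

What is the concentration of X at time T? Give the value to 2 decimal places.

X at T = 30.91

RK4 with dt=0.01: 314 steps to T=3.14. Trajectory (selected grid times):
t=0.00: Q=48.26 C=12.42 X=22.78 Z=41.89 A=15.70
t=0.35: Q=48.31 C=13.25 X=23.67 Z=42.29 A=15.91
t=0.70: Q=48.37 C=14.08 X=24.57 Z=42.70 A=16.12
t=1.05: Q=48.42 C=14.90 X=25.47 Z=43.10 A=16.33
t=1.40: Q=48.48 C=15.73 X=26.38 Z=43.50 A=16.54
t=1.74: Q=48.53 C=16.54 X=27.26 Z=43.89 A=16.74
t=2.09: Q=48.59 C=17.36 X=28.17 Z=44.30 A=16.95
t=2.44: Q=48.64 C=18.19 X=29.08 Z=44.70 A=17.15
t=2.79: Q=48.69 C=19.02 X=30.00 Z=45.10 A=17.36
t=3.14: Q=48.75 C=19.84 X=30.91 Z=45.51 A=17.56
Read off X at T=3.14: 30.91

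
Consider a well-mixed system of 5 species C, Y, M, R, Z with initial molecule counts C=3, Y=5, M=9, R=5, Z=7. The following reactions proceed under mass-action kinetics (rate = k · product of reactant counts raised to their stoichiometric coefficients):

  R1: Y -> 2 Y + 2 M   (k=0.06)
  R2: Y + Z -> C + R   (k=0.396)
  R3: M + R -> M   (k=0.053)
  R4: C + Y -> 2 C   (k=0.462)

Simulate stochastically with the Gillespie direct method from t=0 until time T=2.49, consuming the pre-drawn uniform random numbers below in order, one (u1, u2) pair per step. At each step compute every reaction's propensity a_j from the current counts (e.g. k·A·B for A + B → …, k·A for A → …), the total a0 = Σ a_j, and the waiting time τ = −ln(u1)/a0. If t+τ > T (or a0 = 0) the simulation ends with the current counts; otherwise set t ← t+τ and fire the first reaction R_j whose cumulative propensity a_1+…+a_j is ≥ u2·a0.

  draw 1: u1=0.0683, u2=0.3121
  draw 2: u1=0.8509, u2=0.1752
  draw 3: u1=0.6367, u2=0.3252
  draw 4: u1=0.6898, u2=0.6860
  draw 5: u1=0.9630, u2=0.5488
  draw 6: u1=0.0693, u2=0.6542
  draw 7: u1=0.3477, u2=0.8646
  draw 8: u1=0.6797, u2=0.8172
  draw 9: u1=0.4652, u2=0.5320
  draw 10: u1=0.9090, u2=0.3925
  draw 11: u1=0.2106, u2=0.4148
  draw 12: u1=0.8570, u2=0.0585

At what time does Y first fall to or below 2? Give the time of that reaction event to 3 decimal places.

Threshold first reached at t = 0.150

t=0.000: C=3 Y=5 M=9 R=5 Z=7
Draw 1: a1=0.300, a2=13.860, a3=2.385, a4=6.930, a0=23.475; τ=−ln(0.0683)/23.475=0.114 → t=0.114; u2·a0=0.3121·23.475=7.327; a1=0.300 < 7.327 ≤ a1+a2=14.160 → R2 fires; C=4 Y=4 M=9 R=6 Z=6
Draw 2: a1=0.240, a2=9.504, a3=2.862, a4=7.392, a0=19.998; τ=−ln(0.8509)/19.998=0.008 → t=0.122; u2·a0=0.1752·19.998=3.504; a1=0.240 < 3.504 ≤ a1+a2=9.744 → R2 fires; C=5 Y=3 M=9 R=7 Z=5
Draw 3: a1=0.180, a2=5.940, a3=3.339, a4=6.930, a0=16.389; τ=−ln(0.6367)/16.389=0.028 → t=0.150; u2·a0=0.3252·16.389=5.330; a1=0.180 < 5.330 ≤ a1+a2=6.120 → R2 fires; C=6 Y=2 M=9 R=8 Z=4
Draw 4: a1=0.120, a2=3.168, a3=3.816, a4=5.544, a0=12.648; τ=−ln(0.6898)/12.648=0.029 → t=0.179; u2·a0=0.6860·12.648=8.677; a1+…+a3=7.104 < 8.677 ≤ a1+…+a4=12.648 → R4 fires; C=7 Y=1 M=9 R=8 Z=4
Draw 5: a1=0.060, a2=1.584, a3=3.816, a4=3.234, a0=8.694; τ=−ln(0.9630)/8.694=0.004 → t=0.184; u2·a0=0.5488·8.694=4.771; a1+a2=1.644 < 4.771 ≤ a1+…+a3=5.460 → R3 fires; C=7 Y=1 M=9 R=7 Z=4
Draw 6: a1=0.060, a2=1.584, a3=3.339, a4=3.234, a0=8.217; τ=−ln(0.0693)/8.217=0.325 → t=0.508; u2·a0=0.6542·8.217=5.376; a1+…+a3=4.983 < 5.376 ≤ a1+…+a4=8.217 → R4 fires; C=8 Y=0 M=9 R=7 Z=4
Draw 7: a1=0.000, a2=0.000, a3=3.339, a4=0.000, a0=3.339; τ=−ln(0.3477)/3.339=0.316 → t=0.825; u2·a0=0.8646·3.339=2.887; a1+a2=0.000 < 2.887 ≤ a1+…+a3=3.339 → R3 fires; C=8 Y=0 M=9 R=6 Z=4
Draw 8: a1=0.000, a2=0.000, a3=2.862, a4=0.000, a0=2.862; τ=−ln(0.6797)/2.862=0.135 → t=0.960; u2·a0=0.8172·2.862=2.339; a1+a2=0.000 < 2.339 ≤ a1+…+a3=2.862 → R3 fires; C=8 Y=0 M=9 R=5 Z=4
Draw 9: a1=0.000, a2=0.000, a3=2.385, a4=0.000, a0=2.385; τ=−ln(0.4652)/2.385=0.321 → t=1.281; u2·a0=0.5320·2.385=1.269; a1+a2=0.000 < 1.269 ≤ a1+…+a3=2.385 → R3 fires; C=8 Y=0 M=9 R=4 Z=4
Draw 10: a1=0.000, a2=0.000, a3=1.908, a4=0.000, a0=1.908; τ=−ln(0.9090)/1.908=0.050 → t=1.331; u2·a0=0.3925·1.908=0.749; a1+a2=0.000 < 0.749 ≤ a1+…+a3=1.908 → R3 fires; C=8 Y=0 M=9 R=3 Z=4
Draw 11: a1=0.000, a2=0.000, a3=1.431, a4=0.000, a0=1.431; τ=−ln(0.2106)/1.431=1.089 → t=2.419; u2·a0=0.4148·1.431=0.594; a1+a2=0.000 < 0.594 ≤ a1+…+a3=1.431 → R3 fires; C=8 Y=0 M=9 R=2 Z=4
Draw 12: a1=0.000, a2=0.000, a3=0.954, a4=0.000, a0=0.954; τ=−ln(0.8570)/0.954=0.162 → t=2.581 > T=2.49: stop.
Y first becomes ≤ 2 when it reaches 2 at the event at t=0.150.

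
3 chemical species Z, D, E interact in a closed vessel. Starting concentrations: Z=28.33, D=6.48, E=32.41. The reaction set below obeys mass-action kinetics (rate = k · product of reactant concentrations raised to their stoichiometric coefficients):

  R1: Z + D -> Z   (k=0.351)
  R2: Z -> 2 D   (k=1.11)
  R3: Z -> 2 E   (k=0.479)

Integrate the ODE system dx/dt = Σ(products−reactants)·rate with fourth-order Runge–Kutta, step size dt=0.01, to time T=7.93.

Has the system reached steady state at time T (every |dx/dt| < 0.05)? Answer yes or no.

Steady state at T: yes

RK4 with dt=0.01: 793 steps to T=7.93. Trajectory (selected grid times):
t=0.00: Z=28.33 D=6.48 E=32.41
t=0.88: Z=7.00 D=6.33 E=45.27
t=1.76: Z=1.73 D=6.33 E=48.45
t=2.64: Z=0.43 D=6.33 E=49.23
t=3.52: Z=0.11 D=6.33 E=49.43
t=4.41: Z=0.03 D=6.33 E=49.47
t=5.29: Z=0.01 D=6.33 E=49.49
t=6.17: Z=0.00 D=6.33 E=49.49
t=7.05: Z=0.00 D=6.33 E=49.49
t=7.93: Z=0.00 D=6.33 E=49.49
Rates at T: R1=0.0002, R2=0.0001, R3=0.0000
dx/dt at T (Σ net stoichiometry × rate): Z=-0.0002, D=-0.0000, E=+0.0001
Largest |dx/dt| is |-0.0002| (Z) < 0.05 → steady.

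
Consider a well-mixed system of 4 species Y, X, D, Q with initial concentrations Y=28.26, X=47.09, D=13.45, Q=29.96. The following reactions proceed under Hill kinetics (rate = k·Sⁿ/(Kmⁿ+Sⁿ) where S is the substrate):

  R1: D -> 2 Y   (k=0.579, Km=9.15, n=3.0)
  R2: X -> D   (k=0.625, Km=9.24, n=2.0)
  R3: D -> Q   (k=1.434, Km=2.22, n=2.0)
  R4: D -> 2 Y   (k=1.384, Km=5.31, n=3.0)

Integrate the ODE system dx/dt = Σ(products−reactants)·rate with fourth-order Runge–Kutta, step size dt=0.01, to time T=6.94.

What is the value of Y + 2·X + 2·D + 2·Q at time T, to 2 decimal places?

Value at T = 209.26

Check how each reaction changes W = Y + 2·X + 2·D + 2·Q (weight of products minus weight of reactants):
R1: D -> 2 Y: (1·2) − (2·1) = 2 − 2 = 0
R2: X -> D: (2·1) − (2·1) = 2 − 2 = 0
R3: D -> Q: (2·1) − (2·1) = 2 − 2 = 0
R4: D -> 2 Y: (1·2) − (2·1) = 2 − 2 = 0
Every reaction leaves W unchanged, so W is conserved and no simulation is needed: W(T) = W(0) = 28.26 + 2·47.09 + 2·13.45 + 2·29.96 = 209.26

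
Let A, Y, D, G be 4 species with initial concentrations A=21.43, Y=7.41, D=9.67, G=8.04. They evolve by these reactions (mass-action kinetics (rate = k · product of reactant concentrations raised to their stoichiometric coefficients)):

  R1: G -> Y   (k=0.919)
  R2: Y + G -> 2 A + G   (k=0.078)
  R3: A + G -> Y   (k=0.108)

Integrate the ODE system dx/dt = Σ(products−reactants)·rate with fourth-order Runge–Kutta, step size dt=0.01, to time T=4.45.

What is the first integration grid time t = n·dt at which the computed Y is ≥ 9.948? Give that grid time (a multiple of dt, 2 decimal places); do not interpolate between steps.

RK4 with dt=0.01: 445 steps to T=4.45. Trajectory (selected grid times):
t=0.00: A=21.43 Y=7.41 D=9.67 G=8.04
t=0.16: A=20.52 Y=9.93 D=9.67 G=4.84
t=0.17: A=20.49 Y=10.04 D=9.67 G=4.69
t=0.49: A=20.06 Y=12.17 D=9.67 G=1.74
t=0.99: A=19.97 Y=13.10 D=9.67 G=0.37
t=1.48: A=19.97 Y=13.29 D=9.67 G=0.08
t=1.98: A=19.96 Y=13.33 D=9.67 G=0.02
t=2.47: A=19.96 Y=13.34 D=9.67 G=0.00
t=2.97: A=19.96 Y=13.34 D=9.67 G=0.00
t=3.46: A=19.96 Y=13.34 D=9.67 G=0.00
t=3.96: A=19.96 Y=13.34 D=9.67 G=0.00
t=4.45: A=19.96 Y=13.34 D=9.67 G=0.00
Y(0.16)=9.930 < 9.948 but Y(0.17)=10.042 ≥ 9.948, so the first grid time is t=0.17.

Threshold first reached at t = 0.17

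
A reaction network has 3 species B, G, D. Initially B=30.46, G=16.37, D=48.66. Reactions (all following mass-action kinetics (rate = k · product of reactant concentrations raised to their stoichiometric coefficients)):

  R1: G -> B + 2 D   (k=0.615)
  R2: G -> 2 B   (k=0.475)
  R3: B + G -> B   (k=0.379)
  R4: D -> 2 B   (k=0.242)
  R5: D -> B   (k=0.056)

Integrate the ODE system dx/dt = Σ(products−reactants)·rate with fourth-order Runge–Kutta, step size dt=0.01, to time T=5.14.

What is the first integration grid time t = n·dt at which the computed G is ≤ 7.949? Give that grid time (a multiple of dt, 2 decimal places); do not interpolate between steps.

Threshold first reached at t = 0.06

RK4 with dt=0.01: 514 steps to T=5.14. Trajectory (selected grid times):
t=0.00: B=30.46 G=16.37 D=48.66
t=0.05: B=32.72 G=8.51 D=48.68
t=0.06: B=33.11 G=7.43 D=48.63
t=0.57: B=46.48 G=0.00 D=42.33
t=1.14: B=58.46 G=0.00 D=35.71
t=1.71: B=68.57 G=0.00 D=30.14
t=2.28: B=77.10 G=0.00 D=25.43
t=2.86: B=84.41 G=0.00 D=21.39
t=3.43: B=90.47 G=0.00 D=18.05
t=4.00: B=95.58 G=0.00 D=15.23
t=4.57: B=99.89 G=0.00 D=12.85
t=5.14: B=103.53 G=0.00 D=10.84
G(0.05)=8.511 > 7.949 but G(0.06)=7.431 ≤ 7.949, so the first grid time is t=0.06.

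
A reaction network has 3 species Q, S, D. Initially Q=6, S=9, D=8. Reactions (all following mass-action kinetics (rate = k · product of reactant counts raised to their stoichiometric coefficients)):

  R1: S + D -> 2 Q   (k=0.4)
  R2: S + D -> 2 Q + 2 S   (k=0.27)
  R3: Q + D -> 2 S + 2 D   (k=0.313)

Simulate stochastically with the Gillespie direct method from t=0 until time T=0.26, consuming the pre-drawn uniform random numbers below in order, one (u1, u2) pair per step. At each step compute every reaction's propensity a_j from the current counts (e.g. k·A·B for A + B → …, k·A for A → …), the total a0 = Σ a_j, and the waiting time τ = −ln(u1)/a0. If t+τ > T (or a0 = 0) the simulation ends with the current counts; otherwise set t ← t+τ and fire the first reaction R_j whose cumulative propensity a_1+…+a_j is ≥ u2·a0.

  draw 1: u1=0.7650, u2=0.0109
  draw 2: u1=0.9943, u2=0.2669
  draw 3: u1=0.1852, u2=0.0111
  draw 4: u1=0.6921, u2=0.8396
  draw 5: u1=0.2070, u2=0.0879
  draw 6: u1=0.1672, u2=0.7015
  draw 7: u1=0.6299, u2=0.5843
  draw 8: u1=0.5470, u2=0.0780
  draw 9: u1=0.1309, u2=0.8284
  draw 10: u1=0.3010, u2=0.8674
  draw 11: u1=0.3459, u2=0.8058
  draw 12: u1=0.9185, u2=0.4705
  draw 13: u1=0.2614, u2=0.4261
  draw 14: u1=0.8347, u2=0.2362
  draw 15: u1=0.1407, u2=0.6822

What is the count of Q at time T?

Q at T = 19

t=0.000: Q=6 S=9 D=8
Draw 1: a1=28.800, a2=19.440, a3=15.024, a0=63.264; τ=−ln(0.7650)/63.264=0.004 → t=0.004; u2·a0=0.0109·63.264=0.690 ≤ a1=28.800 → R1 fires; Q=8 S=8 D=7
Draw 2: a1=22.400, a2=15.120, a3=17.528, a0=55.048; τ=−ln(0.9943)/55.048=0.000 → t=0.004; u2·a0=0.2669·55.048=14.692 ≤ a1=22.400 → R1 fires; Q=10 S=7 D=6
Draw 3: a1=16.800, a2=11.340, a3=18.780, a0=46.920; τ=−ln(0.1852)/46.920=0.036 → t=0.040; u2·a0=0.0111·46.920=0.521 ≤ a1=16.800 → R1 fires; Q=12 S=6 D=5
Draw 4: a1=12.000, a2=8.100, a3=18.780, a0=38.880; τ=−ln(0.6921)/38.880=0.009 → t=0.050; u2·a0=0.8396·38.880=32.644; a1+a2=20.100 < 32.644 ≤ a1+…+a3=38.880 → R3 fires; Q=11 S=8 D=6
Draw 5: a1=19.200, a2=12.960, a3=20.658, a0=52.818; τ=−ln(0.2070)/52.818=0.030 → t=0.080; u2·a0=0.0879·52.818=4.643 ≤ a1=19.200 → R1 fires; Q=13 S=7 D=5
Draw 6: a1=14.000, a2=9.450, a3=20.345, a0=43.795; τ=−ln(0.1672)/43.795=0.041 → t=0.120; u2·a0=0.7015·43.795=30.722; a1+a2=23.450 < 30.722 ≤ a1+…+a3=43.795 → R3 fires; Q=12 S=9 D=6
Draw 7: a1=21.600, a2=14.580, a3=22.536, a0=58.716; τ=−ln(0.6299)/58.716=0.008 → t=0.128; u2·a0=0.5843·58.716=34.308; a1=21.600 < 34.308 ≤ a1+a2=36.180 → R2 fires; Q=14 S=10 D=5
Draw 8: a1=20.000, a2=13.500, a3=21.910, a0=55.410; τ=−ln(0.5470)/55.410=0.011 → t=0.139; u2·a0=0.0780·55.410=4.322 ≤ a1=20.000 → R1 fires; Q=16 S=9 D=4
Draw 9: a1=14.400, a2=9.720, a3=20.032, a0=44.152; τ=−ln(0.1309)/44.152=0.046 → t=0.185; u2·a0=0.8284·44.152=36.576; a1+a2=24.120 < 36.576 ≤ a1+…+a3=44.152 → R3 fires; Q=15 S=11 D=5
Draw 10: a1=22.000, a2=14.850, a3=23.475, a0=60.325; τ=−ln(0.3010)/60.325=0.020 → t=0.205; u2·a0=0.8674·60.325=52.326; a1+a2=36.850 < 52.326 ≤ a1+…+a3=60.325 → R3 fires; Q=14 S=13 D=6
Draw 11: a1=31.200, a2=21.060, a3=26.292, a0=78.552; τ=−ln(0.3459)/78.552=0.014 → t=0.219; u2·a0=0.8058·78.552=63.297; a1+a2=52.260 < 63.297 ≤ a1+…+a3=78.552 → R3 fires; Q=13 S=15 D=7
Draw 12: a1=42.000, a2=28.350, a3=28.483, a0=98.833; τ=−ln(0.9185)/98.833=0.001 → t=0.219; u2·a0=0.4705·98.833=46.501; a1=42.000 < 46.501 ≤ a1+a2=70.350 → R2 fires; Q=15 S=16 D=6
Draw 13: a1=38.400, a2=25.920, a3=28.170, a0=92.490; τ=−ln(0.2614)/92.490=0.015 → t=0.234; u2·a0=0.4261·92.490=39.410; a1=38.400 < 39.410 ≤ a1+a2=64.320 → R2 fires; Q=17 S=17 D=5
Draw 14: a1=34.000, a2=22.950, a3=26.605, a0=83.555; τ=−ln(0.8347)/83.555=0.002 → t=0.236; u2·a0=0.2362·83.555=19.736 ≤ a1=34.000 → R1 fires; Q=19 S=16 D=4
Draw 15: a1=25.600, a2=17.280, a3=23.788, a0=66.668; τ=−ln(0.1407)/66.668=0.029 → t=0.266 > T=0.26: stop.
Read off Q at T=0.26: 19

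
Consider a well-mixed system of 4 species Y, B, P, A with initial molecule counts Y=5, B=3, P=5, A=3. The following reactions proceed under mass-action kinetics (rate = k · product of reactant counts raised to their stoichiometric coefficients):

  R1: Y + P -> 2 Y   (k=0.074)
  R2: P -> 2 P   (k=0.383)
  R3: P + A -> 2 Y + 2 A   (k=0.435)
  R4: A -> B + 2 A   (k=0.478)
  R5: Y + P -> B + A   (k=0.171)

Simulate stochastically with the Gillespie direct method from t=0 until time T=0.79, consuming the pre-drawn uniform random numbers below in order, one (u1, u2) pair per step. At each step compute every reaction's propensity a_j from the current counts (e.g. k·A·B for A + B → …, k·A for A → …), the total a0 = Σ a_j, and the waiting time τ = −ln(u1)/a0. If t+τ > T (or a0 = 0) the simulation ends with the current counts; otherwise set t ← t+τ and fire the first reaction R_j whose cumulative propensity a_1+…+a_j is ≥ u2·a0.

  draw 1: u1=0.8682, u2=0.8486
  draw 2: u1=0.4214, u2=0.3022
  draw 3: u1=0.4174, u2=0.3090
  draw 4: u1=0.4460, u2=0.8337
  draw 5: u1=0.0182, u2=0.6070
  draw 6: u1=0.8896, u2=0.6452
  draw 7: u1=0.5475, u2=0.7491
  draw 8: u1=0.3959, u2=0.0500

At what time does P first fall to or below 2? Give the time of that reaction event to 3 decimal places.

t=0.000: Y=5 B=3 P=5 A=3
Draw 1: a1=1.850, a2=1.915, a3=6.525, a4=1.434, a5=4.275, a0=15.999; τ=−ln(0.8682)/15.999=0.009 → t=0.009; u2·a0=0.8486·15.999=13.577; a1+…+a4=11.724 < 13.577 ≤ a1+…+a5=15.999 → R5 fires; Y=4 B=4 P=4 A=4
Draw 2: a1=1.184, a2=1.532, a3=6.960, a4=1.912, a5=2.736, a0=14.324; τ=−ln(0.4214)/14.324=0.060 → t=0.069; u2·a0=0.3022·14.324=4.329; a1+a2=2.716 < 4.329 ≤ a1+…+a3=9.676 → R3 fires; Y=6 B=4 P=3 A=5
Draw 3: a1=1.332, a2=1.149, a3=6.525, a4=2.390, a5=3.078, a0=14.474; τ=−ln(0.4174)/14.474=0.060 → t=0.130; u2·a0=0.3090·14.474=4.472; a1+a2=2.481 < 4.472 ≤ a1+…+a3=9.006 → R3 fires; Y=8 B=4 P=2 A=6
Draw 4: a1=1.184, a2=0.766, a3=5.220, a4=2.868, a5=2.736, a0=12.774; τ=−ln(0.4460)/12.774=0.063 → t=0.193; u2·a0=0.8337·12.774=10.650; a1+…+a4=10.038 < 10.650 ≤ a1+…+a5=12.774 → R5 fires; Y=7 B=5 P=1 A=7
Draw 5: a1=0.518, a2=0.383, a3=3.045, a4=3.346, a5=1.197, a0=8.489; τ=−ln(0.0182)/8.489=0.472 → t=0.665; u2·a0=0.6070·8.489=5.153; a1+…+a3=3.946 < 5.153 ≤ a1+…+a4=7.292 → R4 fires; Y=7 B=6 P=1 A=8
Draw 6: a1=0.518, a2=0.383, a3=3.480, a4=3.824, a5=1.197, a0=9.402; τ=−ln(0.8896)/9.402=0.012 → t=0.677; u2·a0=0.6452·9.402=6.066; a1+…+a3=4.381 < 6.066 ≤ a1+…+a4=8.205 → R4 fires; Y=7 B=7 P=1 A=9
Draw 7: a1=0.518, a2=0.383, a3=3.915, a4=4.302, a5=1.197, a0=10.315; τ=−ln(0.5475)/10.315=0.058 → t=0.736; u2·a0=0.7491·10.315=7.727; a1+…+a3=4.816 < 7.727 ≤ a1+…+a4=9.118 → R4 fires; Y=7 B=8 P=1 A=10
Draw 8: a1=0.518, a2=0.383, a3=4.350, a4=4.780, a5=1.197, a0=11.228; τ=−ln(0.3959)/11.228=0.083 → t=0.818 > T=0.79: stop.
P first becomes ≤ 2 when it reaches 2 at the event at t=0.130.

Threshold first reached at t = 0.130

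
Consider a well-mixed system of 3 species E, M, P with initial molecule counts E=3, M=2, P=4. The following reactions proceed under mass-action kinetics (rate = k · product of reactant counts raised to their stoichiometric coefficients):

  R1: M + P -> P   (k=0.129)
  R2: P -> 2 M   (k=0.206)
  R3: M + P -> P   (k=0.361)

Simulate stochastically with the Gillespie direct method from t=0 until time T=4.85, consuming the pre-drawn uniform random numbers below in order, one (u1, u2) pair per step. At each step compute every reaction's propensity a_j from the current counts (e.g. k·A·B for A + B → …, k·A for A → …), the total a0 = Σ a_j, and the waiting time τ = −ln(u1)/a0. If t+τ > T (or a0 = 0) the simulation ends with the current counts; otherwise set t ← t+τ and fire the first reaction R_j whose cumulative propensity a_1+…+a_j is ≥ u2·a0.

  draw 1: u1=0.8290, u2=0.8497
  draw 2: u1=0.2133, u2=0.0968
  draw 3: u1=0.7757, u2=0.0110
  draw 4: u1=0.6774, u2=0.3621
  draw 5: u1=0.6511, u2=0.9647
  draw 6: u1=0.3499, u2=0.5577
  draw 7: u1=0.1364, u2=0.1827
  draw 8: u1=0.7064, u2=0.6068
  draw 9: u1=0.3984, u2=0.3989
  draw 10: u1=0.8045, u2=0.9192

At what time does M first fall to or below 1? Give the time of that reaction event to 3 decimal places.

Threshold first reached at t = 0.040

t=0.000: E=3 M=2 P=4
Draw 1: a1=1.032, a2=0.824, a3=2.888, a0=4.744; τ=−ln(0.8290)/4.744=0.040 → t=0.040; u2·a0=0.8497·4.744=4.031; a1+a2=1.856 < 4.031 ≤ a1+…+a3=4.744 → R3 fires; E=3 M=1 P=4
Draw 2: a1=0.516, a2=0.824, a3=1.444, a0=2.784; τ=−ln(0.2133)/2.784=0.555 → t=0.595; u2·a0=0.0968·2.784=0.269 ≤ a1=0.516 → R1 fires; E=3 M=0 P=4
Draw 3: a1=0.000, a2=0.824, a3=0.000, a0=0.824; τ=−ln(0.7757)/0.824=0.308 → t=0.903; u2·a0=0.0110·0.824=0.009; a1=0.000 < 0.009 ≤ a1+a2=0.824 → R2 fires; E=3 M=2 P=3
Draw 4: a1=0.774, a2=0.618, a3=2.166, a0=3.558; τ=−ln(0.6774)/3.558=0.109 → t=1.012; u2·a0=0.3621·3.558=1.288; a1=0.774 < 1.288 ≤ a1+a2=1.392 → R2 fires; E=3 M=4 P=2
Draw 5: a1=1.032, a2=0.412, a3=2.888, a0=4.332; τ=−ln(0.6511)/4.332=0.099 → t=1.111; u2·a0=0.9647·4.332=4.179; a1+a2=1.444 < 4.179 ≤ a1+…+a3=4.332 → R3 fires; E=3 M=3 P=2
Draw 6: a1=0.774, a2=0.412, a3=2.166, a0=3.352; τ=−ln(0.3499)/3.352=0.313 → t=1.425; u2·a0=0.5577·3.352=1.869; a1+a2=1.186 < 1.869 ≤ a1+…+a3=3.352 → R3 fires; E=3 M=2 P=2
Draw 7: a1=0.516, a2=0.412, a3=1.444, a0=2.372; τ=−ln(0.1364)/2.372=0.840 → t=2.264; u2·a0=0.1827·2.372=0.433 ≤ a1=0.516 → R1 fires; E=3 M=1 P=2
Draw 8: a1=0.258, a2=0.412, a3=0.722, a0=1.392; τ=−ln(0.7064)/1.392=0.250 → t=2.514; u2·a0=0.6068·1.392=0.845; a1+a2=0.670 < 0.845 ≤ a1+…+a3=1.392 → R3 fires; E=3 M=0 P=2
Draw 9: a1=0.000, a2=0.412, a3=0.000, a0=0.412; τ=−ln(0.3984)/0.412=2.234 → t=4.748; u2·a0=0.3989·0.412=0.164; a1=0.000 < 0.164 ≤ a1+a2=0.412 → R2 fires; E=3 M=2 P=1
Draw 10: a1=0.258, a2=0.206, a3=0.722, a0=1.186; τ=−ln(0.8045)/1.186=0.183 → t=4.931 > T=4.85: stop.
M first becomes ≤ 1 when it reaches 1 at the event at t=0.040.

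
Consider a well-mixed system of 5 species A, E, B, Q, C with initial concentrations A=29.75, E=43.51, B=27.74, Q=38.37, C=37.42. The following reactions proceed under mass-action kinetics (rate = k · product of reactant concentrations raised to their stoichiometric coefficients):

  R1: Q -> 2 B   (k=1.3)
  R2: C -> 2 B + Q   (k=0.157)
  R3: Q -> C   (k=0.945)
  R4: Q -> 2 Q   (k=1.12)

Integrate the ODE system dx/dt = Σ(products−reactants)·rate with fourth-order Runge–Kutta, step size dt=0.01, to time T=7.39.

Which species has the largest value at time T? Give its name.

RK4 with dt=0.01: 739 steps to T=7.39. Trajectory (selected grid times):
t=0.00: A=29.75 E=43.51 B=27.74 Q=38.37 C=37.42
t=0.82: A=29.75 E=43.51 B=97.67 Q=19.24 C=52.53
t=1.64: A=29.75 E=43.51 B=144.36 Q=12.33 C=57.20
t=2.46: A=29.75 E=43.51 B=182.39 Q=9.77 C=58.16
t=3.28: A=29.75 E=43.51 B=216.93 Q=8.76 C=57.81
t=4.11: A=29.75 E=43.51 B=250.26 Q=8.30 C=57.00
t=4.93: A=29.75 E=43.51 B=282.22 Q=8.05 C=56.05
t=5.75: A=29.75 E=43.51 B=313.48 Q=7.86 C=55.06
t=6.57: A=29.75 E=43.51 B=344.12 Q=7.71 C=54.07
t=7.39: A=29.75 E=43.51 B=374.19 Q=7.56 C=53.08
At T=7.39: A=29.75 E=43.51 B=374.19 Q=7.56 C=53.08; the largest is B.

Dominant species at T: B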